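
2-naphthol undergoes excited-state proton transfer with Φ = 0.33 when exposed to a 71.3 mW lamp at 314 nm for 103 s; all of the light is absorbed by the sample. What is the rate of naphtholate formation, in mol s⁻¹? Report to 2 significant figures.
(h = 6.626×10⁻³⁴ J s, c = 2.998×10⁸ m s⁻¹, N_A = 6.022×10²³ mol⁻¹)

6.2×10⁻⁸ mol s⁻¹

Photon energy at 314 nm: hc/λ = (6.626×10⁻³⁴)(2.998×10⁸)/(314×10⁻⁹) = 6.326×10⁻¹⁹ J.
Energy delivered: (71.3 mW)(103 s) = 7.344 J.
Photons incident: 7.344 / 6.326×10⁻¹⁹ = 1.161×10¹⁹, i.e. 1.161×10¹⁹/6.022×10²³ = 1.928×10⁻⁵ mol.
Product formed: 0.33 × 1.928×10⁻⁵ = 6.362×10⁻⁶ mol.
Rate: 6.362×10⁻⁶ / 103 s = 6.2×10⁻⁸ mol s⁻¹.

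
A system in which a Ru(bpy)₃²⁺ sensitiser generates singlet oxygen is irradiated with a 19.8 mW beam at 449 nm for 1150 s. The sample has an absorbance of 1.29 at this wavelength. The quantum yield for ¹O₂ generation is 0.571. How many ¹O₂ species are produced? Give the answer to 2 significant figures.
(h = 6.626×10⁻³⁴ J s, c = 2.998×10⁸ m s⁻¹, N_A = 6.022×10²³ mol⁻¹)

2.8×10¹⁹ species

Photon energy at 449 nm: hc/λ = (6.626×10⁻³⁴)(2.998×10⁸)/(449×10⁻⁹) = 4.424×10⁻¹⁹ J.
Energy delivered: (19.8 mW)(1150 s) = 22.77 J.
Photons incident: 22.77 / 4.424×10⁻¹⁹ = 5.147×10¹⁹, i.e. 5.147×10¹⁹/6.022×10²³ = 8.547×10⁻⁵ mol.
Fraction absorbed: 1 − 10^(−1.29) = 0.9487.
Photons absorbed: 0.9487 × 8.547×10⁻⁵ = 8.109×10⁻⁵ mol.
Product: Φ × n_abs = 0.571 × 8.109×10⁻⁵ = 4.630×10⁻⁵ mol.
As a count: 4.630×10⁻⁵ × 6.022×10²³ = 2.8×10¹⁹.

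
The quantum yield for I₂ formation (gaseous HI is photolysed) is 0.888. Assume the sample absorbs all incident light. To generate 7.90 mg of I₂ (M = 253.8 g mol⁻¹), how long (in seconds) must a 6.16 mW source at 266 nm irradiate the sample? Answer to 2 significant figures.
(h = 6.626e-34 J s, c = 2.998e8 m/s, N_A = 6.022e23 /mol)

Product: 7.90 mg / 253.8 g mol⁻¹ = 3.113e-5 mol.
Photons that must be absorbed: 3.113e-5 / 0.888 = 3.506e-5 mol.
Photon energy: hc/λ = 7.468e-19 J; per mole, 4.497e5 J mol⁻¹.
Energy required: 3.506e-5 × 4.497e5 = 15.77 J.
Time: 15.77 J / 0.00616 W = 2600 s.

t ≈ 2600 s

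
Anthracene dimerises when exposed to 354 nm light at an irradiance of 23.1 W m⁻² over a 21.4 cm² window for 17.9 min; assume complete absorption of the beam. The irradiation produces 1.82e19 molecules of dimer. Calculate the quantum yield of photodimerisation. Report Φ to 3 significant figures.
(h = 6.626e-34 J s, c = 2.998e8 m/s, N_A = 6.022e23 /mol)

Φ = 0.192

Product: 1.82e19 / 6.022e23 = 3.022e-5 mol.
Photon energy at 354 nm: hc/λ = (6.626e-34)(2.998e8)/(354e-9) = 5.612e-19 J.
Energy delivered: (23.1 W m⁻²)(21.4e-4 m²)(1074 s) = 53.09 J.
Photons incident: 53.09 / 5.612e-19 = 9.460e19, i.e. 9.460e19/6.022e23 = 1.571e-4 mol.
Φ = 3.022e-5 mol / 1.571e-4 mol photons = 0.192.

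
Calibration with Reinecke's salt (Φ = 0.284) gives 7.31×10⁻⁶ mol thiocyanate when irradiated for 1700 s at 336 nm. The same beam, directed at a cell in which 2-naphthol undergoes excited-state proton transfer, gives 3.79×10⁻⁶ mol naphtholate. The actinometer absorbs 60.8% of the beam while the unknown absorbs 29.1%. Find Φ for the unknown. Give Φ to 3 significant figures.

Φ = 0.308

Photons absorbed by the actinometer: 7.31×10⁻⁶ / 0.284 = 2.574×10⁻⁵ mol.
Incident flux: 2.574×10⁻⁵ / 0.608 = 4.234×10⁻⁵ einstein.
Absorbed by unknown: 0.291 × 4.234×10⁻⁵ = 1.232×10⁻⁵ mol.
Φ(unknown) = 3.79×10⁻⁶ / 1.232×10⁻⁵ = 0.308.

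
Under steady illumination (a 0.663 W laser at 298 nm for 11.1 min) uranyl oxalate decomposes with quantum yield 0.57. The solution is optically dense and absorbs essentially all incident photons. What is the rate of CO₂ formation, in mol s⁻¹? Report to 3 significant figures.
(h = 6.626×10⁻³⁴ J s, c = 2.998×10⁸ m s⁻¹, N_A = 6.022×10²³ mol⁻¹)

Photon energy at 298 nm: hc/λ = (6.626×10⁻³⁴)(2.998×10⁸)/(298×10⁻⁹) = 6.666×10⁻¹⁹ J.
Energy delivered: (0.663 W)(666 s) = 441.6 J.
Photons incident: 441.6 / 6.666×10⁻¹⁹ = 6.625×10²⁰, i.e. 6.625×10²⁰/6.022×10²³ = 0.001100 mol.
Product formed: 0.57 × 0.001100 = 6.270×10⁻⁴ mol.
Rate: 6.270×10⁻⁴ / 666 s = 9.41×10⁻⁷ mol s⁻¹.

9.41×10⁻⁷ mol s⁻¹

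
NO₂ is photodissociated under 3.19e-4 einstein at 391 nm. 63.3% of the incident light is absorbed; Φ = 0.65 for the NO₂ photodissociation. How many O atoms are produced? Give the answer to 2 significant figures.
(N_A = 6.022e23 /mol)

Photons absorbed: 0.633 × 3.19e-4 = 2.019e-4 mol.
Product: Φ × n_abs = 0.65 × 2.019e-4 = 1.312e-4 mol.
As a count: 1.312e-4 × 6.022e23 = 7.9e19.

7.9e19 atoms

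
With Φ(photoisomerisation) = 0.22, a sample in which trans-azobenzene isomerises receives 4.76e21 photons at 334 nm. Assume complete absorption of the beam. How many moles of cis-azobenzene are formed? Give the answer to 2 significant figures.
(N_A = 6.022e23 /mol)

Moles of photons: 4.76e21 / 6.022e23 = 0.007904 mol.
Product: Φ × n_abs = 0.22 × 0.007904 = 0.001739 mol.

0.0017 mol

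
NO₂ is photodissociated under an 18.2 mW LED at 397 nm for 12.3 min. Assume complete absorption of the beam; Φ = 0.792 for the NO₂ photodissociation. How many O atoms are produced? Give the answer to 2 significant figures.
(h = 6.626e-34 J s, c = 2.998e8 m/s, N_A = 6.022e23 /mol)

2.1e19 atoms

Photon energy at 397 nm: hc/λ = (6.626e-34)(2.998e8)/(397e-9) = 5.004e-19 J.
Energy delivered: (18.2 mW)(738 s) = 13.43 J.
Photons incident: 13.43 / 5.004e-19 = 2.684e19, i.e. 2.684e19/6.022e23 = 4.457e-5 mol.
Product: Φ × n_abs = 0.792 × 4.457e-5 = 3.530e-5 mol.
As a count: 3.530e-5 × 6.022e23 = 2.1e19.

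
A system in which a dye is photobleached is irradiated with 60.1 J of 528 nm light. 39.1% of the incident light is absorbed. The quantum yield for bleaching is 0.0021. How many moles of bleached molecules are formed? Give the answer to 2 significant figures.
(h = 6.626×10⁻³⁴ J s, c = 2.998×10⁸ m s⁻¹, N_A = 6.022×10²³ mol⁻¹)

Photon energy at 528 nm: hc/λ = (6.626×10⁻³⁴)(2.998×10⁸)/(528×10⁻⁹) = 3.762×10⁻¹⁹ J.
Photons incident: 60.1 / 3.762×10⁻¹⁹ = 1.598×10²⁰, i.e. 1.598×10²⁰/6.022×10²³ = 2.654×10⁻⁴ mol.
Photons absorbed: 0.391 × 2.654×10⁻⁴ = 1.038×10⁻⁴ mol.
Product: Φ × n_abs = 0.0021 × 1.038×10⁻⁴ = 2.180×10⁻⁷ mol.

2.2×10⁻⁷ mol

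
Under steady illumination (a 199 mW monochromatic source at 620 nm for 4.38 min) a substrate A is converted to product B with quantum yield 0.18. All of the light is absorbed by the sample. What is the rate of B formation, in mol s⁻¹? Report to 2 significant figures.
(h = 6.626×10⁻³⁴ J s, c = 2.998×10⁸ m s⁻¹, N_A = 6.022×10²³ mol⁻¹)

Photon energy at 620 nm: hc/λ = (6.626×10⁻³⁴)(2.998×10⁸)/(620×10⁻⁹) = 3.204×10⁻¹⁹ J.
Energy delivered: (199 mW)(262.8 s) = 52.30 J.
Photons incident: 52.30 / 3.204×10⁻¹⁹ = 1.632×10²⁰, i.e. 1.632×10²⁰/6.022×10²³ = 2.710×10⁻⁴ mol.
Product formed: 0.18 × 2.710×10⁻⁴ = 4.878×10⁻⁵ mol.
Rate: 4.878×10⁻⁵ / 262.8 s = 1.9×10⁻⁷ mol s⁻¹.

1.9×10⁻⁷ mol s⁻¹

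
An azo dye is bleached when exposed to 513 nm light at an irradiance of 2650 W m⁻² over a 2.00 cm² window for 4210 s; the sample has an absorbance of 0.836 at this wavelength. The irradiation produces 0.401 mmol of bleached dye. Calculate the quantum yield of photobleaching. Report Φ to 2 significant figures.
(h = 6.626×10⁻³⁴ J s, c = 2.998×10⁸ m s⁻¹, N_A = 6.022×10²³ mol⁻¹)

Φ = 0.049

Product: 0.401 mmol = 4.01×10⁻⁴ mol.
Photon energy at 513 nm: hc/λ = (6.626×10⁻³⁴)(2.998×10⁸)/(513×10⁻⁹) = 3.872×10⁻¹⁹ J.
Energy delivered: (2650 W m⁻²)(2.00×10⁻⁴ m²)(4210 s) = 2231 J.
Photons incident: 2231 / 3.872×10⁻¹⁹ = 5.762×10²¹, i.e. 5.762×10²¹/6.022×10²³ = 0.009568 mol.
Fraction absorbed: 1 − 10^(−0.836) = 0.8541.
Photons absorbed: 0.8541 × 0.009568 = 0.008172 mol.
Φ = 4.01×10⁻⁴ mol / 0.008172 mol photons = 0.049.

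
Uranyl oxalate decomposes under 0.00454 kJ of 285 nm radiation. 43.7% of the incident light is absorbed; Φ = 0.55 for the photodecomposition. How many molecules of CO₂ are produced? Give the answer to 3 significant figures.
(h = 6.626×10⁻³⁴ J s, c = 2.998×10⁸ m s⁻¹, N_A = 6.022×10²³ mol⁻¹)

1.57×10¹⁸ molecules

Photon energy at 285 nm: hc/λ = (6.626×10⁻³⁴)(2.998×10⁸)/(285×10⁻⁹) = 6.970×10⁻¹⁹ J.
Incident energy: 0.00454 kJ = 4.54 J.
Photons incident: 4.54 / 6.970×10⁻¹⁹ = 6.514×10¹⁸, i.e. 6.514×10¹⁸/6.022×10²³ = 1.082×10⁻⁵ mol.
Photons absorbed: 0.437 × 1.082×10⁻⁵ = 4.728×10⁻⁶ mol.
Product: Φ × n_abs = 0.55 × 4.728×10⁻⁶ = 2.600×10⁻⁶ mol.
As a count: 2.600×10⁻⁶ × 6.022×10²³ = 1.57×10¹⁸.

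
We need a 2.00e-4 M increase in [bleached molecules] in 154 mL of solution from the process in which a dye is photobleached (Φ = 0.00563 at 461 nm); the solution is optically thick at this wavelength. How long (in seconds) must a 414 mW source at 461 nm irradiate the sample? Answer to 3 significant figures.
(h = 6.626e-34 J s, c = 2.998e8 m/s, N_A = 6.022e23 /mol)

t ≈ 3430 s

Product: (2.00e-4 M)(0.154 L) = 3.080e-5 mol.
Photons that must be absorbed: 3.080e-5 / 0.00563 = 0.005471 mol.
Photon energy: hc/λ = 4.309e-19 J; per mole, 2.595e5 J mol⁻¹.
Energy required: 0.005471 × 2.595e5 = 1420 J.
Time: 1420 J / 0.414 W = 3430 s.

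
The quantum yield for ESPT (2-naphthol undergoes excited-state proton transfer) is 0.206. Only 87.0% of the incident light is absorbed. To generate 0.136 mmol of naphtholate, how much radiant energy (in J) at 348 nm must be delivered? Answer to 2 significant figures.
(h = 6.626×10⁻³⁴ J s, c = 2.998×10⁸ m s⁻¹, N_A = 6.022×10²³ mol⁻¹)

Product: 0.136 mmol = 1.36×10⁻⁴ mol.
Photons that must be absorbed: 1.36×10⁻⁴ / 0.206 = 6.602×10⁻⁴ mol.
Incident photons needed: 6.602×10⁻⁴ / 0.870 = 7.589×10⁻⁴ mol.
Photon energy: hc/λ = 5.708×10⁻¹⁹ J; per mole, 3.437×10⁵ J mol⁻¹.
Energy required: 7.589×10⁻⁴ × 3.437×10⁵ = 260 J.

260 J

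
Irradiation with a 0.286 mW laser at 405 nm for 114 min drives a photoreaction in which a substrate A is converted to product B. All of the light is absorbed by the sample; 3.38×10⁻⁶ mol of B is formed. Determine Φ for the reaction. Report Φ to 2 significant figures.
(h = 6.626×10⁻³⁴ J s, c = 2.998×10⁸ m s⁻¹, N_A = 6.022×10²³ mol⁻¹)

Φ = 0.51

Photon energy at 405 nm: hc/λ = (6.626×10⁻³⁴)(2.998×10⁸)/(405×10⁻⁹) = 4.905×10⁻¹⁹ J.
Energy delivered: (0.286 mW)(6840 s) = 1.956 J.
Photons incident: 1.956 / 4.905×10⁻¹⁹ = 3.988×10¹⁸, i.e. 3.988×10¹⁸/6.022×10²³ = 6.622×10⁻⁶ mol.
Φ = 3.38×10⁻⁶ mol / 6.622×10⁻⁶ mol photons = 0.51.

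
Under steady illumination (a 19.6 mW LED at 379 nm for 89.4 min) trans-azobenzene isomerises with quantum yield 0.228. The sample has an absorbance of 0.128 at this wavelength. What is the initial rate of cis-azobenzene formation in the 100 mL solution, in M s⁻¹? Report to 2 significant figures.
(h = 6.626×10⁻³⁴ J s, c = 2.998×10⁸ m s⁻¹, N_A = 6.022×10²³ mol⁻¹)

Photon energy at 379 nm: hc/λ = (6.626×10⁻³⁴)(2.998×10⁸)/(379×10⁻⁹) = 5.241×10⁻¹⁹ J.
Energy delivered: (19.6 mW)(5364 s) = 105.1 J.
Photons incident: 105.1 / 5.241×10⁻¹⁹ = 2.005×10²⁰, i.e. 2.005×10²⁰/6.022×10²³ = 3.329×10⁻⁴ mol.
Fraction absorbed: 1 − 10^(−0.128) = 0.2553.
Photons absorbed: 0.2553 × 3.329×10⁻⁴ = 8.499×10⁻⁵ mol.
Product formed: 0.228 × 8.499×10⁻⁵ = 1.938×10⁻⁵ mol.
Rate: 1.938×10⁻⁵ mol / (5364 s × 0.1 L) = 3.6×10⁻⁸ M s⁻¹.

3.6×10⁻⁸ M s⁻¹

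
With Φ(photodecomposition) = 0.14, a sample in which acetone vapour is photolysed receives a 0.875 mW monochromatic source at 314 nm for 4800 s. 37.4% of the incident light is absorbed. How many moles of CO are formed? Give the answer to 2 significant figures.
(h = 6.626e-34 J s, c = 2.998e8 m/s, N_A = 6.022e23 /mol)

Photon energy at 314 nm: hc/λ = (6.626e-34)(2.998e8)/(314e-9) = 6.326e-19 J.
Energy delivered: (0.875 mW)(4800 s) = 4.200 J.
Photons incident: 4.200 / 6.326e-19 = 6.639e18, i.e. 6.639e18/6.022e23 = 1.102e-5 mol.
Photons absorbed: 0.374 × 1.102e-5 = 4.121e-6 mol.
Product: Φ × n_abs = 0.14 × 4.121e-6 = 5.769e-7 mol.

5.8e-7 mol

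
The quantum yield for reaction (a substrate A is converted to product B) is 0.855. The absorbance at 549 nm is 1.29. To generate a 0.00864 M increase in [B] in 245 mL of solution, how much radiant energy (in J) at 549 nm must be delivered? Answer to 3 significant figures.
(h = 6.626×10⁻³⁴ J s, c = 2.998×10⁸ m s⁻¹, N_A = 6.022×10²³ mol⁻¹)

569 J

Product: (0.00864 M)(0.245 L) = 0.002117 mol.
Photons that must be absorbed: 0.002117 / 0.855 = 0.002476 mol.
Fraction absorbed: 1 − 10^(−1.29) = 0.9487.
Incident photons needed: 0.002476 / 0.9487 = 0.002610 mol.
Photon energy: hc/λ = 3.618×10⁻¹⁹ J; per mole, 2.179×10⁵ J mol⁻¹.
Energy required: 0.002610 × 2.179×10⁵ = 569 J.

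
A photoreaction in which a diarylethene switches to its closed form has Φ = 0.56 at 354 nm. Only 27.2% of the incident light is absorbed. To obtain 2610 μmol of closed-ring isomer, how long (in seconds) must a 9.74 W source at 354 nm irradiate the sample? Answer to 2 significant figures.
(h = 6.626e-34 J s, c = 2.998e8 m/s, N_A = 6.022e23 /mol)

Product: 2610 μmol = 0.00261 mol.
Photons that must be absorbed: 0.00261 / 0.56 = 0.004661 mol.
Incident photons needed: 0.004661 / 0.272 = 0.01714 mol.
Photon energy: hc/λ = 5.612e-19 J; per mole, 3.380e5 J mol⁻¹.
Energy required: 0.01714 × 3.380e5 = 5793 J.
Time: 5793 J / 9.74 W = 590 s.

t ≈ 590 s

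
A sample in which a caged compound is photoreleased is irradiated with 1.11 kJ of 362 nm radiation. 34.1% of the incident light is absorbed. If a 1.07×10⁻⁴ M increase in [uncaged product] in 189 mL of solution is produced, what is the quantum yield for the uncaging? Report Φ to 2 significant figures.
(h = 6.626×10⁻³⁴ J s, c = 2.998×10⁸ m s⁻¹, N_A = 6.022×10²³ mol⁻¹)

Φ = 0.018

Product: (1.07×10⁻⁴ M)(0.189 L) = 2.022×10⁻⁵ mol.
Photon energy at 362 nm: hc/λ = (6.626×10⁻³⁴)(2.998×10⁸)/(362×10⁻⁹) = 5.487×10⁻¹⁹ J.
Incident energy: 1.11 kJ = 1110 J.
Photons incident: 1110 / 5.487×10⁻¹⁹ = 2.023×10²¹, i.e. 2.023×10²¹/6.022×10²³ = 0.003359 mol.
Photons absorbed: 0.341 × 0.003359 = 0.001145 mol.
Φ = 2.022×10⁻⁵ mol / 0.001145 mol photons = 0.018.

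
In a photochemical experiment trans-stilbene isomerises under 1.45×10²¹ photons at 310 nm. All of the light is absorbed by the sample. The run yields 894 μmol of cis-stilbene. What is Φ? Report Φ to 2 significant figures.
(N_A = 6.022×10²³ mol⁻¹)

Φ = 0.37

Product: 894 μmol = 8.94×10⁻⁴ mol.
Moles of photons: 1.45×10²¹ / 6.022×10²³ = 0.002408 mol.
Φ = 8.94×10⁻⁴ mol / 0.002408 mol photons = 0.37.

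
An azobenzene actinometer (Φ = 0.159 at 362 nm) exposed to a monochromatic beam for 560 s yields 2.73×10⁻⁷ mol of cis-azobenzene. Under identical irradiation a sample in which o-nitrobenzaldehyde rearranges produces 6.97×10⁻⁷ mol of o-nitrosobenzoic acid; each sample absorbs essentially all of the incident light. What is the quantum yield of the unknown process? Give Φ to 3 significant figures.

Φ = 0.406

Photons absorbed by the actinometer: 2.73×10⁻⁷ / 0.159 = 1.717×10⁻⁶ mol.
Φ(unknown) = 6.97×10⁻⁷ / 1.717×10⁻⁶ = 0.406.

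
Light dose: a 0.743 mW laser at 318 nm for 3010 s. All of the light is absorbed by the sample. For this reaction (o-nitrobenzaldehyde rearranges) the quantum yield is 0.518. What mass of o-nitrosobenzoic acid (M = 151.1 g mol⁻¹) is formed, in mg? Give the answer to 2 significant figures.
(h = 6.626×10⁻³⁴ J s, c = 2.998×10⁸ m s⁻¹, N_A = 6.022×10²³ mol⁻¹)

0.47 mg

Photon energy at 318 nm: hc/λ = (6.626×10⁻³⁴)(2.998×10⁸)/(318×10⁻⁹) = 6.247×10⁻¹⁹ J.
Energy delivered: (0.743 mW)(3010 s) = 2.236 J.
Photons incident: 2.236 / 6.247×10⁻¹⁹ = 3.579×10¹⁸, i.e. 3.579×10¹⁸/6.022×10²³ = 5.943×10⁻⁶ mol.
Product: Φ × n_abs = 0.518 × 5.943×10⁻⁶ = 3.078×10⁻⁶ mol.
Mass: 3.078×10⁻⁶ × 151.1 = 4.651×10⁻⁴ g = 0.47 mg.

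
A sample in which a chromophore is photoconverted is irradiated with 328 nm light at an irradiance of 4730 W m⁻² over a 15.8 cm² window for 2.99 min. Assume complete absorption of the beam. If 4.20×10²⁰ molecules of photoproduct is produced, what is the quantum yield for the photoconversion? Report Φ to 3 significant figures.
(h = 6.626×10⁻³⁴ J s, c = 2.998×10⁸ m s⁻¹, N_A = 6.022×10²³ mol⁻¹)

Φ = 0.190

Product: 4.20×10²⁰ / 6.022×10²³ = 6.974×10⁻⁴ mol.
Photon energy at 328 nm: hc/λ = (6.626×10⁻³⁴)(2.998×10⁸)/(328×10⁻⁹) = 6.056×10⁻¹⁹ J.
Energy delivered: (4730 W m⁻²)(15.8×10⁻⁴ m²)(179.4 s) = 1341 J.
Photons incident: 1341 / 6.056×10⁻¹⁹ = 2.214×10²¹, i.e. 2.214×10²¹/6.022×10²³ = 0.003677 mol.
Φ = 6.974×10⁻⁴ mol / 0.003677 mol photons = 0.190.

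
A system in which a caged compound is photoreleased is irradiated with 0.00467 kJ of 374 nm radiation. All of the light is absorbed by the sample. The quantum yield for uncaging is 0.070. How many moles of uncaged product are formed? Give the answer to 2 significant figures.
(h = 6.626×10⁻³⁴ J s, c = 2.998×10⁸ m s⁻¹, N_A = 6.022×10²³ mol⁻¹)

Photon energy at 374 nm: hc/λ = (6.626×10⁻³⁴)(2.998×10⁸)/(374×10⁻⁹) = 5.311×10⁻¹⁹ J.
Incident energy: 0.00467 kJ = 4.67 J.
Photons incident: 4.67 / 5.311×10⁻¹⁹ = 8.793×10¹⁸, i.e. 8.793×10¹⁸/6.022×10²³ = 1.460×10⁻⁵ mol.
Product: Φ × n_abs = 0.070 × 1.460×10⁻⁵ = 1.022×10⁻⁶ mol.

1.0×10⁻⁶ mol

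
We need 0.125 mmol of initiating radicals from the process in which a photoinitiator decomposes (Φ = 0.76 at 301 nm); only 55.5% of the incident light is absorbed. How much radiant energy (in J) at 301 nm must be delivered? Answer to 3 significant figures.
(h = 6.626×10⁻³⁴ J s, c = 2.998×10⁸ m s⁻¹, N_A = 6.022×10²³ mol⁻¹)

Product: 0.125 mmol = 1.25×10⁻⁴ mol.
Photons that must be absorbed: 1.25×10⁻⁴ / 0.76 = 1.645×10⁻⁴ mol.
Incident photons needed: 1.645×10⁻⁴ / 0.555 = 2.964×10⁻⁴ mol.
Photon energy: hc/λ = 6.600×10⁻¹⁹ J; per mole, 3.975×10⁵ J mol⁻¹.
Energy required: 2.964×10⁻⁴ × 3.975×10⁵ = 118 J.

118 J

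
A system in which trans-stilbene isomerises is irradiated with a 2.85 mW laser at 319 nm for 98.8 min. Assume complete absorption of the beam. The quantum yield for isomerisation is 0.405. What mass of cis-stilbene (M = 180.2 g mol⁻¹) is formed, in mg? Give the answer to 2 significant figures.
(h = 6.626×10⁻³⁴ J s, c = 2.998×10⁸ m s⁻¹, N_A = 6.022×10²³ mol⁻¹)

Photon energy at 319 nm: hc/λ = (6.626×10⁻³⁴)(2.998×10⁸)/(319×10⁻⁹) = 6.227×10⁻¹⁹ J.
Energy delivered: (2.85 mW)(5928 s) = 16.89 J.
Photons incident: 16.89 / 6.227×10⁻¹⁹ = 2.712×10¹⁹, i.e. 2.712×10¹⁹/6.022×10²³ = 4.503×10⁻⁵ mol.
Product: Φ × n_abs = 0.405 × 4.503×10⁻⁵ = 1.824×10⁻⁵ mol.
Mass: 1.824×10⁻⁵ × 180.2 = 0.003287 g = 3.3 mg.

3.3 mg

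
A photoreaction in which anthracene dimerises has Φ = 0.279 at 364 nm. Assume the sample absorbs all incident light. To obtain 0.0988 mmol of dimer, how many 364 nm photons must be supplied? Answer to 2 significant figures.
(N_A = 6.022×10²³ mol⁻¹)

Product: 0.0988 mmol = 9.88×10⁻⁵ mol.
Photons that must be absorbed: 9.88×10⁻⁵ / 0.279 = 3.541×10⁻⁴ mol.
Photon count: 3.541×10⁻⁴ × 6.022×10²³ = 2.1×10²⁰.

2.1×10²⁰ photons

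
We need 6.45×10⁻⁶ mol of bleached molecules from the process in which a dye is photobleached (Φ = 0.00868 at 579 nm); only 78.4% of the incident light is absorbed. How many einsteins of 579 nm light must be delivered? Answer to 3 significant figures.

9.48×10⁻⁴ einstein

Photons that must be absorbed: 6.45×10⁻⁶ / 0.00868 = 7.431×10⁻⁴ mol.
Incident photons needed: 7.431×10⁻⁴ / 0.784 = 9.478×10⁻⁴ mol.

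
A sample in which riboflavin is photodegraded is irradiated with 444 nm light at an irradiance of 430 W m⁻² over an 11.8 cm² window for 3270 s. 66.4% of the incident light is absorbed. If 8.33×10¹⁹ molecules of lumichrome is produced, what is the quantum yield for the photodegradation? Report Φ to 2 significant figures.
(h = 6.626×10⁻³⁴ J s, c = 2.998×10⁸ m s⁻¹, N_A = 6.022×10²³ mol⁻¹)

Φ = 0.034

Product: 8.33×10¹⁹ / 6.022×10²³ = 1.383×10⁻⁴ mol.
Photon energy at 444 nm: hc/λ = (6.626×10⁻³⁴)(2.998×10⁸)/(444×10⁻⁹) = 4.474×10⁻¹⁹ J.
Energy delivered: (430 W m⁻²)(11.8×10⁻⁴ m²)(3270 s) = 1659 J.
Photons incident: 1659 / 4.474×10⁻¹⁹ = 3.708×10²¹, i.e. 3.708×10²¹/6.022×10²³ = 0.006157 mol.
Photons absorbed: 0.664 × 0.006157 = 0.004088 mol.
Φ = 1.383×10⁻⁴ mol / 0.004088 mol photons = 0.034.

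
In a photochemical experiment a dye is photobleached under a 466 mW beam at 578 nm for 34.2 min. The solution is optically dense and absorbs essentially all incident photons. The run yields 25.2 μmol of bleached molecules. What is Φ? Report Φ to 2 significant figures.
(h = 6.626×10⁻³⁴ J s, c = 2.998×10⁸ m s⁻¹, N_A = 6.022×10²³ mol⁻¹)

Product: 25.2 μmol = 2.52×10⁻⁵ mol.
Photon energy at 578 nm: hc/λ = (6.626×10⁻³⁴)(2.998×10⁸)/(578×10⁻⁹) = 3.437×10⁻¹⁹ J.
Energy delivered: (466 mW)(2052 s) = 956.2 J.
Photons incident: 956.2 / 3.437×10⁻¹⁹ = 2.782×10²¹, i.e. 2.782×10²¹/6.022×10²³ = 0.004620 mol.
Φ = 2.52×10⁻⁵ mol / 0.004620 mol photons = 0.0055.

Φ = 0.0055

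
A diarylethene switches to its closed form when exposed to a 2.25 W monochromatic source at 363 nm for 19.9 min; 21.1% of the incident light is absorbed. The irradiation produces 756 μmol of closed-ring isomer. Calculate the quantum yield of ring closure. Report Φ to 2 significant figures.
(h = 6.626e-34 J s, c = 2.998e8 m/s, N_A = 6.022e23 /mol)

Product: 756 μmol = 7.56e-4 mol.
Photon energy at 363 nm: hc/λ = (6.626e-34)(2.998e8)/(363e-9) = 5.472e-19 J.
Energy delivered: (2.25 W)(1194 s) = 2687 J.
Photons incident: 2687 / 5.472e-19 = 4.910e21, i.e. 4.910e21/6.022e23 = 0.008153 mol.
Photons absorbed: 0.211 × 0.008153 = 0.001720 mol.
Φ = 7.56e-4 mol / 0.001720 mol photons = 0.44.

Φ = 0.44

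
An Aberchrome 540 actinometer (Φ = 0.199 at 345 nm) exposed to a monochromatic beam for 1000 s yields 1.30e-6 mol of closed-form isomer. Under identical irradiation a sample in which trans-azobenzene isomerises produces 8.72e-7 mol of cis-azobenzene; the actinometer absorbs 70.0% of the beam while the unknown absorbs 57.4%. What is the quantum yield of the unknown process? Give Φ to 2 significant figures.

Photons absorbed by the actinometer: 1.30e-6 / 0.199 = 6.533e-6 mol.
Incident flux: 6.533e-6 / 0.700 = 9.333e-6 einstein.
Absorbed by unknown: 0.574 × 9.333e-6 = 5.357e-6 mol.
Φ(unknown) = 8.72e-7 / 5.357e-6 = 0.16.

Φ = 0.16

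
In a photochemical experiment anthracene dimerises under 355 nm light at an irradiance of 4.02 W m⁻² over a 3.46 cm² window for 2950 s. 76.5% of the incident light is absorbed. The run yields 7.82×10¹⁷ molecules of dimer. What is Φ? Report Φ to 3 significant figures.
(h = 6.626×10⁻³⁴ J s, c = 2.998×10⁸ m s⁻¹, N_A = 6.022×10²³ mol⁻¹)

Product: 7.82×10¹⁷ / 6.022×10²³ = 1.299×10⁻⁶ mol.
Photon energy at 355 nm: hc/λ = (6.626×10⁻³⁴)(2.998×10⁸)/(355×10⁻⁹) = 5.596×10⁻¹⁹ J.
Energy delivered: (4.02 W m⁻²)(3.46×10⁻⁴ m²)(2950 s) = 4.103 J.
Photons incident: 4.103 / 5.596×10⁻¹⁹ = 7.332×10¹⁸, i.e. 7.332×10¹⁸/6.022×10²³ = 1.218×10⁻⁵ mol.
Photons absorbed: 0.765 × 1.218×10⁻⁵ = 9.318×10⁻⁶ mol.
Φ = 1.299×10⁻⁶ mol / 9.318×10⁻⁶ mol photons = 0.139.

Φ = 0.139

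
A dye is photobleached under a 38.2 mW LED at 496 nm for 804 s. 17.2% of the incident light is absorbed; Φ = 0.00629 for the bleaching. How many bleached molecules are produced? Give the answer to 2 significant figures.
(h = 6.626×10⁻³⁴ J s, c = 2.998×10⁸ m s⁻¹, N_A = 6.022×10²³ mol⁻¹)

Photon energy at 496 nm: hc/λ = (6.626×10⁻³⁴)(2.998×10⁸)/(496×10⁻⁹) = 4.005×10⁻¹⁹ J.
Energy delivered: (38.2 mW)(804 s) = 30.71 J.
Photons incident: 30.71 / 4.005×10⁻¹⁹ = 7.668×10¹⁹, i.e. 7.668×10¹⁹/6.022×10²³ = 1.273×10⁻⁴ mol.
Photons absorbed: 0.172 × 1.273×10⁻⁴ = 2.190×10⁻⁵ mol.
Product: Φ × n_abs = 0.00629 × 2.190×10⁻⁵ = 1.378×10⁻⁷ mol.
As a count: 1.378×10⁻⁷ × 6.022×10²³ = 8.3×10¹⁶.

8.3×10¹⁶ bleached molecules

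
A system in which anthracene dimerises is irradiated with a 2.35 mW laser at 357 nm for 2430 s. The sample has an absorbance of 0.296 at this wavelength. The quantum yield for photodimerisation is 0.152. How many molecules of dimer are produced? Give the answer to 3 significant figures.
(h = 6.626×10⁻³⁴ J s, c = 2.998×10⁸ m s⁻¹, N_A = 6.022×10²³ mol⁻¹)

7.71×10¹⁷ molecules

Photon energy at 357 nm: hc/λ = (6.626×10⁻³⁴)(2.998×10⁸)/(357×10⁻⁹) = 5.564×10⁻¹⁹ J.
Energy delivered: (2.35 mW)(2430 s) = 5.711 J.
Photons incident: 5.711 / 5.564×10⁻¹⁹ = 1.026×10¹⁹, i.e. 1.026×10¹⁹/6.022×10²³ = 1.704×10⁻⁵ mol.
Fraction absorbed: 1 − 10^(−0.296) = 0.4942.
Photons absorbed: 0.4942 × 1.704×10⁻⁵ = 8.421×10⁻⁶ mol.
Product: Φ × n_abs = 0.152 × 8.421×10⁻⁶ = 1.280×10⁻⁶ mol.
As a count: 1.280×10⁻⁶ × 6.022×10²³ = 7.71×10¹⁷.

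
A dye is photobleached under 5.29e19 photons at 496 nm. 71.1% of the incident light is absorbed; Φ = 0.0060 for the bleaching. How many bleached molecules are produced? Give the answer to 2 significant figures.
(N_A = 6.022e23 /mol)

Moles of photons: 5.29e19 / 6.022e23 = 8.784e-5 mol.
Photons absorbed: 0.711 × 8.784e-5 = 6.245e-5 mol.
Product: Φ × n_abs = 0.0060 × 6.245e-5 = 3.747e-7 mol.
As a count: 3.747e-7 × 6.022e23 = 2.3e17.

2.3e17 bleached molecules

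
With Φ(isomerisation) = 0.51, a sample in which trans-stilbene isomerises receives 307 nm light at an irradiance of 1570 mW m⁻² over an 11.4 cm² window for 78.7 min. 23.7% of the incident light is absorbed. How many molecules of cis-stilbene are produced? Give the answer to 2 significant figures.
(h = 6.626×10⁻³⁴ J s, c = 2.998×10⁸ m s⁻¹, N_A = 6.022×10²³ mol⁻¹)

1.6×10¹⁸ molecules

Photon energy at 307 nm: hc/λ = (6.626×10⁻³⁴)(2.998×10⁸)/(307×10⁻⁹) = 6.471×10⁻¹⁹ J.
Energy delivered: (1570 mW m⁻²)(11.4×10⁻⁴ m²)(4722 s) = 8.451 J.
Photons incident: 8.451 / 6.471×10⁻¹⁹ = 1.306×10¹⁹, i.e. 1.306×10¹⁹/6.022×10²³ = 2.169×10⁻⁵ mol.
Photons absorbed: 0.237 × 2.169×10⁻⁵ = 5.141×10⁻⁶ mol.
Product: Φ × n_abs = 0.51 × 5.141×10⁻⁶ = 2.622×10⁻⁶ mol.
As a count: 2.622×10⁻⁶ × 6.022×10²³ = 1.6×10¹⁸.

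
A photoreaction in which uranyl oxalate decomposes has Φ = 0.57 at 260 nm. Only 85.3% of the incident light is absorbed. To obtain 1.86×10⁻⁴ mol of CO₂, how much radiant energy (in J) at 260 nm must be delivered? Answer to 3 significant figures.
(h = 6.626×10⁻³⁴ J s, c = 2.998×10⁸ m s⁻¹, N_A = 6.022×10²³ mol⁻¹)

Photons that must be absorbed: 1.86×10⁻⁴ / 0.57 = 3.263×10⁻⁴ mol.
Incident photons needed: 3.263×10⁻⁴ / 0.853 = 3.825×10⁻⁴ mol.
Photon energy: hc/λ = 7.640×10⁻¹⁹ J; per mole, 4.601×10⁵ J mol⁻¹.
Energy required: 3.825×10⁻⁴ × 4.601×10⁵ = 176 J.

176 J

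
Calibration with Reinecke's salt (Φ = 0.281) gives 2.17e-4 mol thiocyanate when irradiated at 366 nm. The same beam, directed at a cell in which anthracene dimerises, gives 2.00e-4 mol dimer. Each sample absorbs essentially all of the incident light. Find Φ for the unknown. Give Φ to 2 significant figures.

Φ = 0.26

Photons absorbed by the actinometer: 2.17e-4 / 0.281 = 7.722e-4 mol.
Φ(unknown) = 2.00e-4 / 7.722e-4 = 0.26.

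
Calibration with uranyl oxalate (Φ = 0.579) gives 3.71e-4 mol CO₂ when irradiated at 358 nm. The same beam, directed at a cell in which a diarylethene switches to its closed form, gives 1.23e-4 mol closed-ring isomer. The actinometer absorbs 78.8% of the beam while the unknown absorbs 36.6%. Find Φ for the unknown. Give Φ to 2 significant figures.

Φ = 0.41

Photons absorbed by the actinometer: 3.71e-4 / 0.579 = 6.408e-4 mol.
Incident flux: 6.408e-4 / 0.788 = 8.132e-4 einstein.
Absorbed by unknown: 0.366 × 8.132e-4 = 2.976e-4 mol.
Φ(unknown) = 1.23e-4 / 2.976e-4 = 0.41.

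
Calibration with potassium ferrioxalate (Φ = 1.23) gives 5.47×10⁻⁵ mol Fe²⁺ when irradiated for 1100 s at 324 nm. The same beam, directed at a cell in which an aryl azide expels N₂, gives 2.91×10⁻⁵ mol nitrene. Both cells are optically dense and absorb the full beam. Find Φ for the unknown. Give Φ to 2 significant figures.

Photons absorbed by the actinometer: 5.47×10⁻⁵ / 1.23 = 4.447×10⁻⁵ mol.
Φ(unknown) = 2.91×10⁻⁵ / 4.447×10⁻⁵ = 0.65.

Φ = 0.65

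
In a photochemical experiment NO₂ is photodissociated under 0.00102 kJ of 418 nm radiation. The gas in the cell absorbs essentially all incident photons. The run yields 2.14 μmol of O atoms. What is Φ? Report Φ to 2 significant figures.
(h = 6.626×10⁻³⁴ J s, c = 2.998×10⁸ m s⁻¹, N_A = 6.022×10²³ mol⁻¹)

Product: 2.14 μmol = 2.14×10⁻⁶ mol.
Photon energy at 418 nm: hc/λ = (6.626×10⁻³⁴)(2.998×10⁸)/(418×10⁻⁹) = 4.752×10⁻¹⁹ J.
Incident energy: 0.00102 kJ = 1.02 J.
Photons incident: 1.02 / 4.752×10⁻¹⁹ = 2.146×10¹⁸, i.e. 2.146×10¹⁸/6.022×10²³ = 3.564×10⁻⁶ mol.
Φ = 2.14×10⁻⁶ mol / 3.564×10⁻⁶ mol photons = 0.60.

Φ = 0.60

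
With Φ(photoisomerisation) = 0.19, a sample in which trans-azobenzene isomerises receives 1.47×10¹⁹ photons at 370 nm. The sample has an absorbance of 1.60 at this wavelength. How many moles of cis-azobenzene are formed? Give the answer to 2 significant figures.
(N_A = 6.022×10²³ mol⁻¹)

Moles of photons: 1.47×10¹⁹ / 6.022×10²³ = 2.441×10⁻⁵ mol.
Fraction absorbed: 1 − 10^(−1.60) = 0.9749.
Photons absorbed: 0.9749 × 2.441×10⁻⁵ = 2.380×10⁻⁵ mol.
Product: Φ × n_abs = 0.19 × 2.380×10⁻⁵ = 4.522×10⁻⁶ mol.

4.5×10⁻⁶ mol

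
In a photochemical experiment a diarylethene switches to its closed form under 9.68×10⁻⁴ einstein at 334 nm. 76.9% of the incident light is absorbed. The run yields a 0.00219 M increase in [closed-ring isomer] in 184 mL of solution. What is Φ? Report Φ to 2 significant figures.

Product: (0.00219 M)(0.184 L) = 4.030×10⁻⁴ mol.
Photons absorbed: 0.769 × 9.68×10⁻⁴ = 7.444×10⁻⁴ mol.
Φ = 4.030×10⁻⁴ mol / 7.444×10⁻⁴ mol photons = 0.54.

Φ = 0.54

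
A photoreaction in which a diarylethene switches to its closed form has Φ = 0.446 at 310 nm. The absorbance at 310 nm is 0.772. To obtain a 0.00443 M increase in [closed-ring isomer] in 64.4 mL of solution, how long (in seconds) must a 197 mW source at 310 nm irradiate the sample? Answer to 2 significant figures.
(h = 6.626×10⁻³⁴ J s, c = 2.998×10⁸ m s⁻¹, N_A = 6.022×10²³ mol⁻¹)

t ≈ 1500 s

Product: (0.00443 M)(0.0644 L) = 2.853×10⁻⁴ mol.
Photons that must be absorbed: 2.853×10⁻⁴ / 0.446 = 6.397×10⁻⁴ mol.
Fraction absorbed: 1 − 10^(−0.772) = 0.8310.
Incident photons needed: 6.397×10⁻⁴ / 0.8310 = 7.698×10⁻⁴ mol.
Photon energy: hc/λ = 6.408×10⁻¹⁹ J; per mole, 3.859×10⁵ J mol⁻¹.
Energy required: 7.698×10⁻⁴ × 3.859×10⁵ = 297.1 J.
Time: 297.1 J / 0.197 W = 1500 s.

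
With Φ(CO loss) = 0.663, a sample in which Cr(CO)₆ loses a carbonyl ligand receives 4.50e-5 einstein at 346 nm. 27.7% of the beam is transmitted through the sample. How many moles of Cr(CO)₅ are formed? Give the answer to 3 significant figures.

2.16e-5 mol

Fraction absorbed: 1 − 27.7/100 = 0.7230.
Photons absorbed: 0.7230 × 4.50e-5 = 3.254e-5 mol.
Product: Φ × n_abs = 0.663 × 3.254e-5 = 2.157e-5 mol.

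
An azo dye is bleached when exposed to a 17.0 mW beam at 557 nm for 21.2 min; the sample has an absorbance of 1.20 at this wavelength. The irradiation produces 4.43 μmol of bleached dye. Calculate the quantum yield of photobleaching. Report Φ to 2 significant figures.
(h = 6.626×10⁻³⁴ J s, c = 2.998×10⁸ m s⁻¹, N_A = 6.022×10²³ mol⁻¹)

Φ = 0.047

Product: 4.43 μmol = 4.43×10⁻⁶ mol.
Photon energy at 557 nm: hc/λ = (6.626×10⁻³⁴)(2.998×10⁸)/(557×10⁻⁹) = 3.566×10⁻¹⁹ J.
Energy delivered: (17.0 mW)(1272 s) = 21.62 J.
Photons incident: 21.62 / 3.566×10⁻¹⁹ = 6.063×10¹⁹, i.e. 6.063×10¹⁹/6.022×10²³ = 1.007×10⁻⁴ mol.
Fraction absorbed: 1 − 10^(−1.20) = 0.9369.
Photons absorbed: 0.9369 × 1.007×10⁻⁴ = 9.435×10⁻⁵ mol.
Φ = 4.43×10⁻⁶ mol / 9.435×10⁻⁵ mol photons = 0.047.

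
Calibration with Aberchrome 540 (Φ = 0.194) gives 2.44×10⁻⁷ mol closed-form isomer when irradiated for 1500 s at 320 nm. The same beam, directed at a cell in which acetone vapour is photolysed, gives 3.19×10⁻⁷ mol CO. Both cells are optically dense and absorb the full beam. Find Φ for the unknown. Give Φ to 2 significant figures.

Φ = 0.25

Photons absorbed by the actinometer: 2.44×10⁻⁷ / 0.194 = 1.258×10⁻⁶ mol.
Φ(unknown) = 3.19×10⁻⁷ / 1.258×10⁻⁶ = 0.25.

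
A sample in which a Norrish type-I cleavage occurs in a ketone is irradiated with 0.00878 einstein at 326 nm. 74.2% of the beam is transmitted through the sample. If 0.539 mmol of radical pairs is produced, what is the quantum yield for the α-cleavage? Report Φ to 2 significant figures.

Φ = 0.24

Product: 0.539 mmol = 5.39×10⁻⁴ mol.
Fraction absorbed: 1 − 74.2/100 = 0.2580.
Photons absorbed: 0.2580 × 0.00878 = 0.002265 mol.
Φ = 5.39×10⁻⁴ mol / 0.002265 mol photons = 0.24.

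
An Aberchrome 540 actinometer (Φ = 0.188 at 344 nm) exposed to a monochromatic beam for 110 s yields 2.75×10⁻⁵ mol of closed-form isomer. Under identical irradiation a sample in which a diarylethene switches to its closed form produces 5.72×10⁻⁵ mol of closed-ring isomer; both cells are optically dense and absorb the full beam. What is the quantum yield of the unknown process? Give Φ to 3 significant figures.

Photons absorbed by the actinometer: 2.75×10⁻⁵ / 0.188 = 1.463×10⁻⁴ mol.
Φ(unknown) = 5.72×10⁻⁵ / 1.463×10⁻⁴ = 0.391.

Φ = 0.391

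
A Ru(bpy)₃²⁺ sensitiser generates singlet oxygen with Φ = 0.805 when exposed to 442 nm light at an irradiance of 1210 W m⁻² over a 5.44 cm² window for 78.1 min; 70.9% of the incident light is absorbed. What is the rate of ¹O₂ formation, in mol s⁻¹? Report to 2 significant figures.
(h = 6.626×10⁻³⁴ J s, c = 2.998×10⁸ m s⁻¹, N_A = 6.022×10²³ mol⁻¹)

Photon energy at 442 nm: hc/λ = (6.626×10⁻³⁴)(2.998×10⁸)/(442×10⁻⁹) = 4.494×10⁻¹⁹ J.
Energy delivered: (1210 W m⁻²)(5.44×10⁻⁴ m²)(4686 s) = 3085 J.
Photons incident: 3085 / 4.494×10⁻¹⁹ = 6.865×10²¹, i.e. 6.865×10²¹/6.022×10²³ = 0.01140 mol.
Photons absorbed: 0.709 × 0.01140 = 0.008083 mol.
Product formed: 0.805 × 0.008083 = 0.006507 mol.
Rate: 0.006507 / 4686 s = 1.4×10⁻⁶ mol s⁻¹.

1.4×10⁻⁶ mol s⁻¹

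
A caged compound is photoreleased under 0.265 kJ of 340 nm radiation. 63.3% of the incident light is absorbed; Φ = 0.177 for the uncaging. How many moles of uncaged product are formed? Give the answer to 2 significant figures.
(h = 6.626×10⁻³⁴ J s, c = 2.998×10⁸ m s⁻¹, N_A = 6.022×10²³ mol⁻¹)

8.4×10⁻⁵ mol

Photon energy at 340 nm: hc/λ = (6.626×10⁻³⁴)(2.998×10⁸)/(340×10⁻⁹) = 5.843×10⁻¹⁹ J.
Incident energy: 0.265 kJ = 265 J.
Photons incident: 265 / 5.843×10⁻¹⁹ = 4.535×10²⁰, i.e. 4.535×10²⁰/6.022×10²³ = 7.531×10⁻⁴ mol.
Photons absorbed: 0.633 × 7.531×10⁻⁴ = 4.767×10⁻⁴ mol.
Product: Φ × n_abs = 0.177 × 4.767×10⁻⁴ = 8.438×10⁻⁵ mol.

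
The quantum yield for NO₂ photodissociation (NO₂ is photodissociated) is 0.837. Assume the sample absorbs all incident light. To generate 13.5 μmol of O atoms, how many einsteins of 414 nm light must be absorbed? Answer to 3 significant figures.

Product: 13.5 μmol = 1.35×10⁻⁵ mol.
Photons that must be absorbed: 1.35×10⁻⁵ / 0.837 = 1.613×10⁻⁵ mol.

1.61×10⁻⁵ einstein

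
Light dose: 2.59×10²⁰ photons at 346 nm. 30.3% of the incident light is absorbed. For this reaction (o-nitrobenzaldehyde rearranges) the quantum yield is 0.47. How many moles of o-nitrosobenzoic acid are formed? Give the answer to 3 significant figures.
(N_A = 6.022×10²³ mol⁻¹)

6.12×10⁻⁵ mol

Moles of photons: 2.59×10²⁰ / 6.022×10²³ = 4.301×10⁻⁴ mol.
Photons absorbed: 0.303 × 4.301×10⁻⁴ = 1.303×10⁻⁴ mol.
Product: Φ × n_abs = 0.47 × 1.303×10⁻⁴ = 6.124×10⁻⁵ mol.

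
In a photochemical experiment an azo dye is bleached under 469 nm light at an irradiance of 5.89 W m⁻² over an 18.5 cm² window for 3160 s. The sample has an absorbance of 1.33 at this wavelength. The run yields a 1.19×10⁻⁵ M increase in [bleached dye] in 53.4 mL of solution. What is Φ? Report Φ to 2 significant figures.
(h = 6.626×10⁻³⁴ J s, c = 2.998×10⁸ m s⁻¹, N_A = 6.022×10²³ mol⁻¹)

Product: (1.19×10⁻⁵ M)(0.0534 L) = 6.355×10⁻⁷ mol.
Photon energy at 469 nm: hc/λ = (6.626×10⁻³⁴)(2.998×10⁸)/(469×10⁻⁹) = 4.236×10⁻¹⁹ J.
Energy delivered: (5.89 W m⁻²)(18.5×10⁻⁴ m²)(3160 s) = 34.43 J.
Photons incident: 34.43 / 4.236×10⁻¹⁹ = 8.128×10¹⁹, i.e. 8.128×10¹⁹/6.022×10²³ = 1.350×10⁻⁴ mol.
Fraction absorbed: 1 − 10^(−1.33) = 0.9532.
Photons absorbed: 0.9532 × 1.350×10⁻⁴ = 1.287×10⁻⁴ mol.
Φ = 6.355×10⁻⁷ mol / 1.287×10⁻⁴ mol photons = 0.0049.

Φ = 0.0049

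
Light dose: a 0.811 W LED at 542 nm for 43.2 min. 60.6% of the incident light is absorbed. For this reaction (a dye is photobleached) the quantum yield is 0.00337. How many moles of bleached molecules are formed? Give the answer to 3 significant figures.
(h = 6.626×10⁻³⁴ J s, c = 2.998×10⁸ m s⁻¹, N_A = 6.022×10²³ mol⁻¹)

1.95×10⁻⁵ mol

Photon energy at 542 nm: hc/λ = (6.626×10⁻³⁴)(2.998×10⁸)/(542×10⁻⁹) = 3.665×10⁻¹⁹ J.
Energy delivered: (0.811 W)(2592 s) = 2102 J.
Photons incident: 2102 / 3.665×10⁻¹⁹ = 5.735×10²¹, i.e. 5.735×10²¹/6.022×10²³ = 0.009523 mol.
Photons absorbed: 0.606 × 0.009523 = 0.005771 mol.
Product: Φ × n_abs = 0.00337 × 0.005771 = 1.945×10⁻⁵ mol.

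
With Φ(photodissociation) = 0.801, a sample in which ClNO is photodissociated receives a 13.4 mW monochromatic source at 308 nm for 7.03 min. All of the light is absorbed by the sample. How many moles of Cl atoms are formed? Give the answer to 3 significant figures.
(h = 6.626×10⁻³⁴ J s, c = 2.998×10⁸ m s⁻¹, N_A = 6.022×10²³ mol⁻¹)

Photon energy at 308 nm: hc/λ = (6.626×10⁻³⁴)(2.998×10⁸)/(308×10⁻⁹) = 6.450×10⁻¹⁹ J.
Energy delivered: (13.4 mW)(421.8 s) = 5.652 J.
Photons incident: 5.652 / 6.450×10⁻¹⁹ = 8.763×10¹⁸, i.e. 8.763×10¹⁸/6.022×10²³ = 1.455×10⁻⁵ mol.
Product: Φ × n_abs = 0.801 × 1.455×10⁻⁵ = 1.165×10⁻⁵ mol.

1.17×10⁻⁵ mol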